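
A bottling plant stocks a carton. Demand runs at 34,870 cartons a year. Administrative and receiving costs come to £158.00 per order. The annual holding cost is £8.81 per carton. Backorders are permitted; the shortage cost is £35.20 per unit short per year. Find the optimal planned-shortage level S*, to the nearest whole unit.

With planned backorders, Q* = √(2DS/H) · √((H+B)/B).
√(2DS/H) = √(2 × 34,870 × 158 / 8.81) = 1118.360.
√((H+B)/B) = √((8.81+35.2)/35.2) = 1.1182.
Q* ≈ 1250.506.
S* = Q* · H/(H+B) = 1250.506 × 8.81/44.01 ≈ 250.329.

S* ≈ 250 cartons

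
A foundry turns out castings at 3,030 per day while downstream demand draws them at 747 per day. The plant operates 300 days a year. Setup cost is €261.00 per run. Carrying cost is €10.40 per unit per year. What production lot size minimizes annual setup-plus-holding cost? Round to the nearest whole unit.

Annual demand D = 747 × 300 = 224,100.
Production build-up factor (1 − d/p) = 1 − 747/3,030 = 0.7535.
Q* = √(2DS / (H(1 − d/p))) = √(2 × 224,100 × 261 / (10.4 × 0.7535)).
= √(116,980,200 / 7.836) ≈ 3863.740.

Q* ≈ 3,864 castings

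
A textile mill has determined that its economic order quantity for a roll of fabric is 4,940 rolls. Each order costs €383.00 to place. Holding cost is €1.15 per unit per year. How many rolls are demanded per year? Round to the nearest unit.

Invert the EOQ relation Q*² = 2DS/H.
From Q* = √(2DS/H): D = Q*²H / (2S) = 4,940² × 1.15 / (2 × 383) = 36637.258.

D ≈ 36,637 rolls per year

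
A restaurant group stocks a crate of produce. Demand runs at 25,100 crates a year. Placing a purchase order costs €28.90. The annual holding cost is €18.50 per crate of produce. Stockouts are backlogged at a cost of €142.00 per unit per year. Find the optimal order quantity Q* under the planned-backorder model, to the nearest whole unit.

Q* ≈ 298 crates

With planned backorders, Q* = √(2DS/H) · √((H+B)/B).
√(2DS/H) = √(2 × 25,100 × 28.9 / 18.5) = 280.037.
√((H+B)/B) = √((18.5+142)/142) = 1.0631.
Q* ≈ 297.720.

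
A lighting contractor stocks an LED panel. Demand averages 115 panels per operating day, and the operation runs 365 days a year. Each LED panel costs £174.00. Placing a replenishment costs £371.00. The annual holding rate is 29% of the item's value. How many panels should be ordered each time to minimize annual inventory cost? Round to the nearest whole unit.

Annual demand D = 115 × 365 = 41,975.
Holding cost H = 0.29 × £174.00 = £50.4600 per unit per year.
EOQ = √(2DS / H) = √(2 × 41,975 × 371 / 50.46).
= √(31,145,450 / 50.46) = √617,230.4796 ≈ 785.640.

Q* ≈ 786 panels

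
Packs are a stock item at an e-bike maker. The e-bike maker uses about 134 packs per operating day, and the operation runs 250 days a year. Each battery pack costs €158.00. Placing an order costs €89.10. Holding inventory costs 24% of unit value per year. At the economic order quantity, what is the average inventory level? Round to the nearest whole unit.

Average inventory ≈ 198 packs

Annual demand D = 134 × 250 = 33,500.
Holding cost H = 0.24 × €158.00 = €37.9200 per unit per year.
Q* = √(2DS/H) = √(2 × 33,500 × 89.1 / 37.92) ≈ 396.77.
Average inventory = Q*/2 ≈ 396.77 / 2 = 198.386.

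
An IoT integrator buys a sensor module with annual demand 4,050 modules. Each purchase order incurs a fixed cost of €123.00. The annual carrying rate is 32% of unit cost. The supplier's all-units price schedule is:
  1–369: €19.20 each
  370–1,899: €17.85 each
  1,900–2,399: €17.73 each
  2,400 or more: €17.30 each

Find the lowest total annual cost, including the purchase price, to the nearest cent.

Holding cost per unit per year at price C is H = 0.32·C.
For each price level, check whether its EOQ is feasible; otherwise the best quantity at that price is the breakpoint.
Tier 1 (€19.20): EOQ = 402.7 exceeds tier's upper bound 369, so this tier is dominated.
EOQ at €17.85 = 417.6 (feasible in tier 2): TC = 4,050×€17.85 + (4,050/417.6)×123 + (417.6/2)×0.32×€17.85 = €74,678.05.
EOQ at €17.73 = 419.0 < 1900, so use break Q=1900: TC = 4,050×€17.73 + (4,050/1900.0)×123 + (1900.0/2)×0.32×€17.73 = €77,458.60.
EOQ at €17.30 = 424.2 < 2400, so use break Q=2400: TC = 4,050×€17.30 + (4,050/2400.0)×123 + (2400.0/2)×0.32×€17.30 = €76,915.76.
Lowest total cost among the candidates is at Q = 417.6.

TC* ≈ €74,678.05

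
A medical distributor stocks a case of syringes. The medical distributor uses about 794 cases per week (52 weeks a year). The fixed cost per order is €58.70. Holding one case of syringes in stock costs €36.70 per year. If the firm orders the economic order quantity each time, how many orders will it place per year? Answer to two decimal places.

N ≈ 113.61 orders per year

Annual demand D = 794 × 52 = 41,288.
Q* = √(2DS/H) = √(2 × 41,288 × 58.7 / 36.7) ≈ 363.42.
Orders per year = D / Q* = 41,288 / 363.42 ≈ 113.609.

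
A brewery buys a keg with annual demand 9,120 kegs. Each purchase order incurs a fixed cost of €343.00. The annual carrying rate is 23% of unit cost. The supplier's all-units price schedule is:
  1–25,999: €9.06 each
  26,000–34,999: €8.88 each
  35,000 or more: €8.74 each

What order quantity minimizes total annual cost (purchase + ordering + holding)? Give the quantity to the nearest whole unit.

Q* ≈ 1,733 kegs

Holding cost per unit per year at price C is H = 0.23·C.
Evaluate total cost at each tier's feasible EOQ or, if the EOQ is below the tier, at the tier's minimum quantity.
EOQ at €9.06 = 1732.7 (feasible in tier 1): TC = 9,120×€9.06 + (9,120/1732.7)×343 + (1732.7/2)×0.23×€9.06 = €86,237.87.
EOQ at €8.88 = 1750.2 < 26000, so use break Q=26000: TC = 9,120×€8.88 + (9,120/26000.0)×343 + (26000.0/2)×0.23×€8.88 = €107,657.11.
EOQ at €8.74 = 1764.2 < 35000, so use break Q=35000: TC = 9,120×€8.74 + (9,120/35000.0)×343 + (35000.0/2)×0.23×€8.74 = €114,976.68.
Lowest total cost is €86,237.87 at Q = 1732.7.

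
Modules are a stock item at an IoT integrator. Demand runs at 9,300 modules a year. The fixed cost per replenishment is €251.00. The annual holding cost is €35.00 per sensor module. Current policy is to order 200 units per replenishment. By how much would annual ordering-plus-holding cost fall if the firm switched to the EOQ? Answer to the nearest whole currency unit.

EOQ = √(2DS/H) = √(2 × 9,300 × 251 / 35) ≈ 365.22.
Cost at Q* = (D/Q*)S + (Q*/2)H = √(2DSH) ≈ €12,782.84.
Cost at Q = 200: (9,300/200)×251 + (200/2)×35 = €11,671.50 + €3,500.00 = €15,171.50.
Excess = €15,171.50 − €12,782.84 = €2,388.66.

Extra cost ≈ €2,389 per year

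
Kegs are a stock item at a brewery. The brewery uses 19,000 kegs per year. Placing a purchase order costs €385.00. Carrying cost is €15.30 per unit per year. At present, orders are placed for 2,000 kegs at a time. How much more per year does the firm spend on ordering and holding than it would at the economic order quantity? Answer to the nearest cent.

EOQ = √(2DS/H) = √(2 × 19,000 × 385 / 15.3) ≈ 977.86.
Cost at Q* = (D/Q*)S + (Q*/2)H = √(2DSH) ≈ €14,961.25.
Cost at Q = 2,000: (19,000/2,000)×385 + (2,000/2)×15.3 = €3,657.50 + €15,300.00 = €18,957.50.
Excess = €18,957.50 − €14,961.25 = €3,996.25.

Extra cost ≈ €3,996.25 per year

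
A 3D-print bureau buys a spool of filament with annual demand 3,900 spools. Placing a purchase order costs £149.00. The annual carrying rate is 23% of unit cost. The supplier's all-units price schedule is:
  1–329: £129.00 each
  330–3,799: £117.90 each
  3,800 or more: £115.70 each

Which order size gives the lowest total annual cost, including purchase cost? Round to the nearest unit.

Holding cost per unit per year at price C is H = 0.23·C.
For each price level, check whether its EOQ is feasible; otherwise the best quantity at that price is the breakpoint.
EOQ at £129.00 = 197.9 (feasible in tier 1): TC = 3,900×£129.00 + (3,900/197.9)×149 + (197.9/2)×0.23×£129.00 = £508,972.18.
EOQ at £117.90 = 207.0 < 330, so use break Q=330: TC = 3,900×£117.90 + (3,900/330.0)×149 + (330.0/2)×0.23×£117.90 = £466,045.21.
EOQ at £115.70 = 209.0 < 3800, so use break Q=3800: TC = 3,900×£115.70 + (3,900/3800.0)×149 + (3800.0/2)×0.23×£115.70 = £501,943.82.
Lowest total cost is £466,045.21 at Q = 330.0.

Q* ≈ 330 spools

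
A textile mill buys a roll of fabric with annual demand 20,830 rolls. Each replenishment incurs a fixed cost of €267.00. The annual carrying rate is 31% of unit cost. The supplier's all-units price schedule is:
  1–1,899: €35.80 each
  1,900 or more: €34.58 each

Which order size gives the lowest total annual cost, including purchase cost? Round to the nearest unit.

Holding cost per unit per year at price C is H = 0.31·C.
Candidates are each tier's EOQ (if it falls in that tier) and each price-break quantity.
EOQ at €35.80 = 1001.1 (feasible in tier 1): TC = 20,830×€35.80 + (20,830/1001.1)×267 + (1001.1/2)×0.31×€35.80 = €756,824.60.
EOQ at €34.58 = 1018.6 < 1900, so use break Q=1900: TC = 20,830×€34.58 + (20,830/1900.0)×267 + (1900.0/2)×0.31×€34.58 = €733,412.37.
Lowest total cost is €733,412.37 at Q = 1900.0.

Q* ≈ 1,900 rolls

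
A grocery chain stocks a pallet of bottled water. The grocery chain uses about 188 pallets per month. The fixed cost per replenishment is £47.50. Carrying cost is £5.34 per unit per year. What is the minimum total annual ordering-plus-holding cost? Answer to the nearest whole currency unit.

Annual demand D = 188 × 12 = 2,256.
Q* = √(2DS/H) = √(2 × 2,256 × 47.5 / 5.34) ≈ 200.34.
At Q*, ordering cost (D/Q*)S equals holding cost (Q*/2)H, each = √(DSH/2).
Minimum total = √(2DSH) = √(2 × 2,256 × 47.5 × 5.34) ≈ 1069.798.

TC* ≈ £1,070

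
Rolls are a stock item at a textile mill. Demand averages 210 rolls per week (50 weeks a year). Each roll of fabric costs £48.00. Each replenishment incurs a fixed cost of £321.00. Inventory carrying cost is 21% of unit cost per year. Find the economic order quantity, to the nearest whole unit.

Q* ≈ 818 rolls

Annual demand D = 210 × 50 = 10,500.
Holding cost H = 0.21 × £48.00 = £10.0800 per unit per year.
EOQ = √(2DS / H) = √(2 × 10,500 × 321 / 10.08).
= √(6,741,000 / 10.08) = √668,750 ≈ 817.771.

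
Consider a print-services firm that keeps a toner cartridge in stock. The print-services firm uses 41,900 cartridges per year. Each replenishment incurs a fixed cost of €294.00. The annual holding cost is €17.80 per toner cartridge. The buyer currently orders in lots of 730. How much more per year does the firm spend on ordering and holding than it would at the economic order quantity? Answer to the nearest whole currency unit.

EOQ = √(2DS/H) = √(2 × 41,900 × 294 / 17.8) ≈ 1176.48.
Cost at Q* = (D/Q*)S + (Q*/2)H = √(2DSH) ≈ €20,941.40.
Cost at Q = 730: (41,900/730)×294 + (730/2)×17.8 = €16,874.79 + €6,497.00 = €23,371.79.
Excess = €23,371.79 − €20,941.40 = €2,430.40.

Extra cost ≈ €2,430 per year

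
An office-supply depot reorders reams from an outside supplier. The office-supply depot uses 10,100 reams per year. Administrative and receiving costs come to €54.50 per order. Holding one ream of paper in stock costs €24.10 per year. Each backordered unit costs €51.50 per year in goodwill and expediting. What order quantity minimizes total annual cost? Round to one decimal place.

With planned backorders, Q* = √(2DS/H) · √((H+B)/B).
√(2DS/H) = √(2 × 10,100 × 54.5 / 24.1) = 213.730.
√((H+B)/B) = √((24.1+51.5)/51.5) = 1.2116.
Q* ≈ 258.954.

Q* ≈ 259.0 reams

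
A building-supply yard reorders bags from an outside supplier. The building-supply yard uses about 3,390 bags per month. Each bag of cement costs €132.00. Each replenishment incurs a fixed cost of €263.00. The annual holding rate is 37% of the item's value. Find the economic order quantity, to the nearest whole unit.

Annual demand D = 3,390 × 12 = 40,680.
Holding cost H = 0.37 × €132.00 = €48.8400 per unit per year.
EOQ = √(2DS / H) = √(2 × 40,680 × 263 / 48.84).
= √(21,397,680 / 48.84) = √438,117.9361 ≈ 661.905.

Q* ≈ 662 bags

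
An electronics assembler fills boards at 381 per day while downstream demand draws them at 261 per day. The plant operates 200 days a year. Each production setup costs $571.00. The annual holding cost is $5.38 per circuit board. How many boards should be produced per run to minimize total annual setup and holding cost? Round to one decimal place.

Q* ≈ 5,931.3 boards

Annual demand D = 261 × 200 = 52,200.
Production build-up factor (1 − d/p) = 1 − 261/381 = 0.3150.
Q* = √(2DS / (H(1 − d/p))) = √(2 × 52,200 × 571 / (5.38 × 0.3150)).
= √(59,612,400 / 1.6945) ≈ 5931.288.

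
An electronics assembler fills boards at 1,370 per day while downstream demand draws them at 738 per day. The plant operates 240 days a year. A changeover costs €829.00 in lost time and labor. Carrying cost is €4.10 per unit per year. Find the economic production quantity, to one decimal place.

Annual demand D = 738 × 240 = 177,120.
Production build-up factor (1 − d/p) = 1 − 738/1,370 = 0.4613.
Q* = √(2DS / (H(1 − d/p))) = √(2 × 177,120 × 829 / (4.1 × 0.4613)).
= √(293,664,960 / 1.8914) ≈ 12460.512.

Q* ≈ 12,460.5 boards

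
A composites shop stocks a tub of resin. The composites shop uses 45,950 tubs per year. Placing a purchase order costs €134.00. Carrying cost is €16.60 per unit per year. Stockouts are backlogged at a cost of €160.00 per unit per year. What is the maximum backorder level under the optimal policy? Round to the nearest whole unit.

With planned backorders, Q* = √(2DS/H) · √((H+B)/B).
√(2DS/H) = √(2 × 45,950 × 134 / 16.6) = 861.303.
√((H+B)/B) = √((16.6+160)/160) = 1.0506.
Q* ≈ 904.881.
S* = Q* · H/(H+B) = 904.881 × 16.6/176.6 ≈ 85.057.

S* ≈ 85 tubs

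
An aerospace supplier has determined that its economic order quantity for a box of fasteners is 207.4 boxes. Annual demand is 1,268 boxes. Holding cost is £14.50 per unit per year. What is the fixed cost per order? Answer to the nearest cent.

S ≈ £245.94

Squaring Q* = √(2DS/H) gives Q*² = 2DS/H.
From Q* = √(2DS/H): S = Q*²H / (2D) = 207.4² × 14.5 / (2 × 1,268) = 245.9440.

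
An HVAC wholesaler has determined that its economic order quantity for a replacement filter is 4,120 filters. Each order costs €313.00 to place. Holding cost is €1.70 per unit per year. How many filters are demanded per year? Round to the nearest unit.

D ≈ 46,097 filters per year

The basic EOQ model gives Q* = √(2DS/H); rearrange for the unknown.
From Q* = √(2DS/H): D = Q*²H / (2S) = 4,120² × 1.7 / (2 × 313) = 46096.613.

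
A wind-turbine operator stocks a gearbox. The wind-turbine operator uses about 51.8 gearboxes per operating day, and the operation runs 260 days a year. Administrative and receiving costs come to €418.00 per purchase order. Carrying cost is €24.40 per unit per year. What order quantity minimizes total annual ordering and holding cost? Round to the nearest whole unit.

Q* ≈ 679 gearboxes

Annual demand D = 51.8 × 260 = 13,468.
EOQ = √(2DS / H) = √(2 × 13,468 × 418 / 24.4).
= √(11,259,248 / 24.4) = √461,444.5902 ≈ 679.297.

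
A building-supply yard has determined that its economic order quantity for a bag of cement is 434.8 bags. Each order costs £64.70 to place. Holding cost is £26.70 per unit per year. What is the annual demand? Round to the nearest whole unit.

The basic EOQ model gives Q* = √(2DS/H); rearrange for the unknown.
From Q* = √(2DS/H): D = Q*²H / (2S) = 434.8² × 26.7 / (2 × 64.7) = 39008.213.

D ≈ 39,008 bags per year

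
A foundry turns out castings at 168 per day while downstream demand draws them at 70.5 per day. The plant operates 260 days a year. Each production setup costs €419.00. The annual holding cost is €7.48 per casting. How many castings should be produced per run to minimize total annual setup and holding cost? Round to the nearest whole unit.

Q* ≈ 1,881 castings

Annual demand D = 70.5 × 260 = 18,330.
Production build-up factor (1 − d/p) = 1 − 70.5/168 = 0.5804.
Q* = √(2DS / (H(1 − d/p))) = √(2 × 18,330 × 419 / (7.48 × 0.5804)).
= √(15,360,540 / 4.3411) ≈ 1881.069.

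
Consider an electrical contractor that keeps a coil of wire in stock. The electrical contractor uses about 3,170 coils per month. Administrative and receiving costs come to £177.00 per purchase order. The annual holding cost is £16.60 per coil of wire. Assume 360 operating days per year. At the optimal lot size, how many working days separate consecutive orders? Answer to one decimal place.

Annual demand D = 3,170 × 12 = 38,040.
The optimal lot size = √(2DS/H) = √(2 × 38,040 × 177 / 16.6) ≈ 900.67.
Cycle time = Q*/D × 360 = 900.67 / 38,040 × 360 ≈ 8.524 days.

T ≈ 8.5 days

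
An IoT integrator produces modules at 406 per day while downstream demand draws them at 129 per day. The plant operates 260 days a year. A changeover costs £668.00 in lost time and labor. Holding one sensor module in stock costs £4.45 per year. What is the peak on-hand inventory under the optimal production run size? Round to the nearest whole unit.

I_max ≈ 2,621 modules

Annual demand D = 129 × 260 = 33,540.
Production build-up factor (1 − d/p) = 1 − 129/406 = 0.6823.
Q* = √(2DS / (H(1 − d/p))) = √(2 × 33,540 × 668 / (4.45 × 0.6823)).
= √(44,809,440 / 3.0361) ≈ 3841.739.
Maximum inventory = Q*(1 − d/p) = 3841.739 × 0.6823 ≈ 2621.088.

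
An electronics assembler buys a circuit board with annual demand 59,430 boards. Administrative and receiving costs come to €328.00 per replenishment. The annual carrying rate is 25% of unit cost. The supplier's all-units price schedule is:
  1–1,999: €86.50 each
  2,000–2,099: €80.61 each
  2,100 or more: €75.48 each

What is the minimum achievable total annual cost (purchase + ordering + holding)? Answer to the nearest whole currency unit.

TC* ≈ €4,514,872

Holding cost per unit per year at price C is H = 0.25·C.
For each price level, check whether its EOQ is feasible; otherwise the best quantity at that price is the breakpoint.
EOQ at €86.50 = 1342.7 (feasible in tier 1): TC = 59,430×€86.50 + (59,430/1342.7)×328 + (1342.7/2)×0.25×€86.50 = €5,169,730.74.
EOQ at €80.61 = 1390.9 < 2000, so use break Q=2000: TC = 59,430×€80.61 + (59,430/2000.0)×328 + (2000.0/2)×0.25×€80.61 = €4,820,551.32.
EOQ at €75.48 = 1437.4 < 2100, so use break Q=2100: TC = 59,430×€75.48 + (59,430/2100.0)×328 + (2100.0/2)×0.25×€75.48 = €4,514,872.30.
Lowest total cost among the candidates is at Q = 2100.0.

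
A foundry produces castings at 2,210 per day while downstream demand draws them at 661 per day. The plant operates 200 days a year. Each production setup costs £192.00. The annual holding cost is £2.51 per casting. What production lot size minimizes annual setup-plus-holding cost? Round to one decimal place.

Q* ≈ 5,371.7 castings

Annual demand D = 661 × 200 = 132,200.
Production build-up factor (1 − d/p) = 1 − 661/2,210 = 0.7009.
Q* = √(2DS / (H(1 − d/p))) = √(2 × 132,200 × 192 / (2.51 × 0.7009)).
= √(50,764,800 / 1.7593) ≈ 5371.739.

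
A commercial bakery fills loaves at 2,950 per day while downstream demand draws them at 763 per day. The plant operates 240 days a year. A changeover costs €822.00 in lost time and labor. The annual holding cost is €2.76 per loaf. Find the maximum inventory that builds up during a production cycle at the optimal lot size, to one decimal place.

I_max ≈ 8,992.4 loaves

Annual demand D = 763 × 240 = 183,120.
Production build-up factor (1 − d/p) = 1 − 763/2,950 = 0.7414.
Q* = √(2DS / (H(1 − d/p))) = √(2 × 183,120 × 822 / (2.76 × 0.7414)).
= √(301,049,280 / 2.0461) ≈ 12129.723.
Maximum inventory = Q*(1 − d/p) = 12129.723 × 0.7414 ≈ 8992.442.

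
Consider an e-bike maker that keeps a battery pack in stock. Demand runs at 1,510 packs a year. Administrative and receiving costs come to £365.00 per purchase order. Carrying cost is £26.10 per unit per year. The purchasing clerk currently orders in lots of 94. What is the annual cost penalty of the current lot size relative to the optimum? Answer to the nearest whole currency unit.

EOQ = √(2DS/H) = √(2 × 1,510 × 365 / 26.1) ≈ 205.51.
Cost at Q* = (D/Q*)S + (Q*/2)H = √(2DSH) ≈ £5,363.77.
Cost at Q = 94: (1,510/94)×365 + (94/2)×26.1 = £5,863.30 + £1,226.70 = £7,090.00.
Excess = £7,090.00 − £5,363.77 = £1,726.23.

Extra cost ≈ £1,726 per year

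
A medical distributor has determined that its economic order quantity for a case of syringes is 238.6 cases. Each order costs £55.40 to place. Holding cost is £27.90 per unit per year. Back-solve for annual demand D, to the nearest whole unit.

D ≈ 14,335 cases per year

The basic EOQ model gives Q* = √(2DS/H); rearrange for the unknown.
From Q* = √(2DS/H): D = Q*²H / (2S) = 238.6² × 27.9 / (2 × 55.4) = 14335.252.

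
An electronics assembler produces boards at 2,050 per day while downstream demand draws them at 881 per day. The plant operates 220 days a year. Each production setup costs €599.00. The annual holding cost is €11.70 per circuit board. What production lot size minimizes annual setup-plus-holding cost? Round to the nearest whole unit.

Q* ≈ 5,899 boards

Annual demand D = 881 × 220 = 193,820.
Production build-up factor (1 − d/p) = 1 − 881/2,050 = 0.5702.
Q* = √(2DS / (H(1 − d/p))) = √(2 × 193,820 × 599 / (11.7 × 0.5702)).
= √(232,196,360 / 6.6719) ≈ 5899.354.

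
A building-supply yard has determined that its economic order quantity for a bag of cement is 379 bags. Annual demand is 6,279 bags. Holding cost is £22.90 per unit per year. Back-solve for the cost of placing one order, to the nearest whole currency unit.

S ≈ £262

The basic EOQ model gives Q* = √(2DS/H); rearrange for the unknown.
From Q* = √(2DS/H): S = Q*²H / (2D) = 379² × 22.9 / (2 × 6,279) = 261.9349.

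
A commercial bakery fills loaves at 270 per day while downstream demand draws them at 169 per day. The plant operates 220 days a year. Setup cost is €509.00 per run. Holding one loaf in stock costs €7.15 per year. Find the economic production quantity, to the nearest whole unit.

Annual demand D = 169 × 220 = 37,180.
Production build-up factor (1 − d/p) = 1 − 169/270 = 0.3741.
Q* = √(2DS / (H(1 − d/p))) = √(2 × 37,180 × 509 / (7.15 × 0.3741)).
= √(37,849,240 / 2.6746) ≈ 3761.809.

Q* ≈ 3,762 loaves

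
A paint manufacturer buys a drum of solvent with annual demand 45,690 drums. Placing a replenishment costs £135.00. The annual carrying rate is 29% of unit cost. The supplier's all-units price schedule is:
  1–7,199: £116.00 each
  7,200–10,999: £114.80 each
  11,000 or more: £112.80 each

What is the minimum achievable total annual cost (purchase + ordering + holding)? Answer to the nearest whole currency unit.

TC* ≈ £5,320,411

Holding cost per unit per year at price C is H = 0.29·C.
For each price level, check whether its EOQ is feasible; otherwise the best quantity at that price is the breakpoint.
EOQ at £116.00 = 605.6 (feasible in tier 1): TC = 45,690×£116.00 + (45,690/605.6)×135 + (605.6/2)×0.29×£116.00 = £5,320,411.38.
EOQ at £114.80 = 608.7 < 7200, so use break Q=7200: TC = 45,690×£114.80 + (45,690/7200.0)×135 + (7200.0/2)×0.29×£114.80 = £5,365,919.89.
EOQ at £112.80 = 614.1 < 11000, so use break Q=11000: TC = 45,690×£112.80 + (45,690/11000.0)×135 + (11000.0/2)×0.29×£112.80 = £5,334,308.74.
Lowest total cost among the candidates is at Q = 605.6.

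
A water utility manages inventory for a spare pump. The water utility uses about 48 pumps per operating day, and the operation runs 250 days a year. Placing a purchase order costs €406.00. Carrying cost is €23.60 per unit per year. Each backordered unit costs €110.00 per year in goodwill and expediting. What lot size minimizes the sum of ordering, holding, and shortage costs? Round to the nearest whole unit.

Q* ≈ 708 pumps

Annual demand D = 48 × 250 = 12,000.
With planned backorders, Q* = √(2DS/H) · √((H+B)/B).
√(2DS/H) = √(2 × 12,000 × 406 / 23.6) = 642.558.
√((H+B)/B) = √((23.6+110)/110) = 1.1021.
Q* ≈ 708.141.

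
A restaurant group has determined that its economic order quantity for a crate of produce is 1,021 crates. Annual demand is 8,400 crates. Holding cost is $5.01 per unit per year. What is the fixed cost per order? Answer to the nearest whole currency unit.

The basic EOQ model gives Q* = √(2DS/H); rearrange for the unknown.
From Q* = √(2DS/H): S = Q*²H / (2D) = 1,021² × 5.01 / (2 × 8,400) = 310.8708.

S ≈ $311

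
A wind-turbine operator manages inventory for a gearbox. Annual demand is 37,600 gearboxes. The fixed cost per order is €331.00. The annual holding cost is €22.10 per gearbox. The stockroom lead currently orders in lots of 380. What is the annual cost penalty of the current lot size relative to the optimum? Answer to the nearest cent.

EOQ = √(2DS/H) = √(2 × 37,600 × 331 / 22.1) ≈ 1061.27.
Cost at Q* = (D/Q*)S + (Q*/2)H = √(2DSH) ≈ €23,454.12.
Cost at Q = 380: (37,600/380)×331 + (380/2)×22.1 = €32,751.58 + €4,199.00 = €36,950.58.
Excess = €36,950.58 − €23,454.12 = €13,496.46.

Extra cost ≈ €13,496.46 per year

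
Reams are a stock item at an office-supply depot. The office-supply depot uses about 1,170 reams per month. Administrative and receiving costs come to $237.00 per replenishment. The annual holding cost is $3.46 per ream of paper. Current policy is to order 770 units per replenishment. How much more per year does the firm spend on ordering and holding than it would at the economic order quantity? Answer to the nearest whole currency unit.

Annual demand D = 1,170 × 12 = 14,040.
EOQ = √(2DS/H) = √(2 × 14,040 × 237 / 3.46) ≈ 1386.87.
Cost at Q* = (D/Q*)S + (Q*/2)H = √(2DSH) ≈ $4,798.56.
Cost at Q = 770: (14,040/770)×237 + (770/2)×3.46 = $4,321.40 + $1,332.10 = $5,653.50.
Excess = $5,653.50 − $4,798.56 = $854.94.

Extra cost ≈ $855 per year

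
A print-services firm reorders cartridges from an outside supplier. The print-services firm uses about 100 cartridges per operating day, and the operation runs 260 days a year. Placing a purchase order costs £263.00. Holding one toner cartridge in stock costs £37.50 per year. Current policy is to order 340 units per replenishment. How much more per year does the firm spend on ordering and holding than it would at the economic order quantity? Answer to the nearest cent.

Annual demand D = 100 × 260 = 26,000.
EOQ = √(2DS/H) = √(2 × 26,000 × 263 / 37.5) ≈ 603.90.
Cost at Q* = (D/Q*)S + (Q*/2)H = √(2DSH) ≈ £22,646.19.
Cost at Q = 340: (26,000/340)×263 + (340/2)×37.5 = £20,111.76 + £6,375.00 = £26,486.76.
Excess = £26,486.76 − £22,646.19 = £3,840.57.

Extra cost ≈ £3,840.57 per year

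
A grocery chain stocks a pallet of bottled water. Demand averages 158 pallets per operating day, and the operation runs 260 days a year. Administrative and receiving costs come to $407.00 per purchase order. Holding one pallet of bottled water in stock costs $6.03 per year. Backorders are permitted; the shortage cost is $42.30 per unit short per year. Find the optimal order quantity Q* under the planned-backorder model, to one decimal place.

Q* ≈ 2,517.1 pallets

Annual demand D = 158 × 260 = 41,080.
With planned backorders, Q* = √(2DS/H) · √((H+B)/B).
√(2DS/H) = √(2 × 41,080 × 407 / 6.03) = 2354.880.
√((H+B)/B) = √((6.03+42.3)/42.3) = 1.0689.
Q* ≈ 2517.138.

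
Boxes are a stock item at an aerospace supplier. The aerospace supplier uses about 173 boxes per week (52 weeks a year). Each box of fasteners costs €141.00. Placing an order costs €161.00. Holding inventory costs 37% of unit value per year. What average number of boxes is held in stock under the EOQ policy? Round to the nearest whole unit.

Average inventory ≈ 118 boxes

Annual demand D = 173 × 52 = 8,996.
Holding cost H = 0.37 × €141.00 = €52.1700 per unit per year.
Q* = √(2DS/H) = √(2 × 8,996 × 161 / 52.17) ≈ 235.64.
Average inventory = Q*/2 ≈ 235.64 / 2 = 117.818.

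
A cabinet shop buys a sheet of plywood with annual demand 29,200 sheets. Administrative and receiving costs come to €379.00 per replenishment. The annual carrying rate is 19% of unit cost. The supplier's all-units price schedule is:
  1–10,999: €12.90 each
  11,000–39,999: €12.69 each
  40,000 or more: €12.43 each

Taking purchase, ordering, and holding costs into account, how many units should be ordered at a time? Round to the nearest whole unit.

Q* ≈ 3,005 sheets

Holding cost per unit per year at price C is H = 0.19·C.
Evaluate total cost at each tier's feasible EOQ or, if the EOQ is below the tier, at the tier's minimum quantity.
EOQ at €12.90 = 3005.1 (feasible in tier 1): TC = 29,200×€12.90 + (29,200/3005.1)×379 + (3005.1/2)×0.19×€12.90 = €384,045.42.
EOQ at €12.69 = 3029.8 < 11000, so use break Q=11000: TC = 29,200×€12.69 + (29,200/11000.0)×379 + (11000.0/2)×0.19×€12.69 = €384,815.12.
EOQ at €12.43 = 3061.4 < 40000, so use break Q=40000: TC = 29,200×€12.43 + (29,200/40000.0)×379 + (40000.0/2)×0.19×€12.43 = €410,466.67.
Lowest total cost is €384,045.42 at Q = 3005.1.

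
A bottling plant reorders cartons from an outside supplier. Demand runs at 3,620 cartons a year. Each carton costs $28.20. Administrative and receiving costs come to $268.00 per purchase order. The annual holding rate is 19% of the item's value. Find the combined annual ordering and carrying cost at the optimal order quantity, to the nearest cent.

TC* ≈ $3,224.32

Holding cost H = 0.19 × $28.20 = $5.3580 per unit per year.
Q* = √(2DS/H) = √(2 × 3,620 × 268 / 5.358) ≈ 601.78.
At Q*, ordering cost (D/Q*)S equals holding cost (Q*/2)H, each = √(DSH/2).
Minimum total = √(2DSH) = √(2 × 3,620 × 268 × 5.358) ≈ 3224.319.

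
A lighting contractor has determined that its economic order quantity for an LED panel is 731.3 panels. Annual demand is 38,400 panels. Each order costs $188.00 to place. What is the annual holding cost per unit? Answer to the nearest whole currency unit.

H ≈ $27

Squaring Q* = √(2DS/H) gives Q*² = 2DS/H.
From Q* = √(2DS/H): H = 2DS / Q*² = 2 × 38,400 × 188 / 731.3² = 26.9978.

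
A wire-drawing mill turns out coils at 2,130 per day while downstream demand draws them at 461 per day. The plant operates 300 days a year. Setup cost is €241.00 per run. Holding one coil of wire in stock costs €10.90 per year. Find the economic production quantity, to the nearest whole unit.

Annual demand D = 461 × 300 = 138,300.
Production build-up factor (1 − d/p) = 1 − 461/2,130 = 0.7836.
Q* = √(2DS / (H(1 − d/p))) = √(2 × 138,300 × 241 / (10.9 × 0.7836)).
= √(66,660,600 / 8.5409) ≈ 2793.721.

Q* ≈ 2,794 coils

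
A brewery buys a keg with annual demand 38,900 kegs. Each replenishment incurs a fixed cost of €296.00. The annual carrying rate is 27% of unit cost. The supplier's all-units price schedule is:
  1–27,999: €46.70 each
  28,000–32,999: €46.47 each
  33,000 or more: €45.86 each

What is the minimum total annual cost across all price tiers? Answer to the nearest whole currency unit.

Holding cost per unit per year at price C is H = 0.27·C.
Candidates are each tier's EOQ (if it falls in that tier) and each price-break quantity.
EOQ at €46.70 = 1351.4 (feasible in tier 1): TC = 38,900×€46.70 + (38,900/1351.4)×296 + (1351.4/2)×0.27×€46.70 = €1,833,670.25.
EOQ at €46.47 = 1354.8 < 28000, so use break Q=28000: TC = 38,900×€46.47 + (38,900/28000.0)×296 + (28000.0/2)×0.27×€46.47 = €1,983,750.83.
EOQ at €45.86 = 1363.8 < 33000, so use break Q=33000: TC = 38,900×€45.86 + (38,900/33000.0)×296 + (33000.0/2)×0.27×€45.86 = €1,988,609.22.
Lowest total cost among the candidates is at Q = 1351.4.

TC* ≈ €1,833,670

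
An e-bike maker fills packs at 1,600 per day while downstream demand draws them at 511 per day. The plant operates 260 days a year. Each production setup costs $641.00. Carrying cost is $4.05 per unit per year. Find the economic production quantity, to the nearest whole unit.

Annual demand D = 511 × 260 = 132,860.
Production build-up factor (1 − d/p) = 1 − 511/1,600 = 0.6806.
Q* = √(2DS / (H(1 − d/p))) = √(2 × 132,860 × 641 / (4.05 × 0.6806)).
= √(170,326,520 / 2.7565) ≈ 7860.672.

Q* ≈ 7,861 packs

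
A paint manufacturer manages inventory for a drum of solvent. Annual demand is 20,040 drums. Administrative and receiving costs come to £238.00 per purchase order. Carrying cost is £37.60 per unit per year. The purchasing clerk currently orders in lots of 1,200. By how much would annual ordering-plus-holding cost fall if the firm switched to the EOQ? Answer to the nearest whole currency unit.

Extra cost ≈ £7,596 per year

EOQ = √(2DS/H) = √(2 × 20,040 × 238 / 37.6) ≈ 503.68.
Cost at Q* = (D/Q*)S + (Q*/2)H = √(2DSH) ≈ £18,938.53.
Cost at Q = 1,200: (20,040/1,200)×238 + (1,200/2)×37.6 = £3,974.60 + £22,560.00 = £26,534.60.
Excess = £26,534.60 − £18,938.53 = £7,596.07.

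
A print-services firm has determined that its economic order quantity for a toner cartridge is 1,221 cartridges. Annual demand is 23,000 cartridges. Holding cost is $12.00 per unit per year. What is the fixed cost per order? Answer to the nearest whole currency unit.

S ≈ $389

The basic EOQ model gives Q* = √(2DS/H); rearrange for the unknown.
From Q* = √(2DS/H): S = Q*²H / (2D) = 1,221² × 12 / (2 × 23,000) = 388.9150.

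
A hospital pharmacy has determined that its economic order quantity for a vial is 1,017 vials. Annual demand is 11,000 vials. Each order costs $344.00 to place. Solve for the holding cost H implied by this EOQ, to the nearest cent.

Invert the EOQ relation Q*² = 2DS/H.
From Q* = √(2DS/H): H = 2DS / Q*² = 2 × 11,000 × 344 / 1,017² = 7.3171.

H ≈ $7.32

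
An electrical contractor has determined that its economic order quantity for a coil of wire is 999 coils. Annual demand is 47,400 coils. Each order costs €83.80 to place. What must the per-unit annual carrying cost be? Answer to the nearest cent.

The basic EOQ model gives Q* = √(2DS/H); rearrange for the unknown.
From Q* = √(2DS/H): H = 2DS / Q*² = 2 × 47,400 × 83.8 / 999² = 7.9602.

H ≈ €7.96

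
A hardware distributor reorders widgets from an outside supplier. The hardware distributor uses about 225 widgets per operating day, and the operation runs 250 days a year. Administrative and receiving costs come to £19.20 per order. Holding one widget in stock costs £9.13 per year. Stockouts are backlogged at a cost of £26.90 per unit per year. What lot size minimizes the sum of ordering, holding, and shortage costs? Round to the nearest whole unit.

Annual demand D = 225 × 250 = 56,250.
With planned backorders, Q* = √(2DS/H) · √((H+B)/B).
√(2DS/H) = √(2 × 56,250 × 19.2 / 9.13) = 486.398.
√((H+B)/B) = √((9.13+26.9)/26.9) = 1.1573.
Q* ≈ 562.921.

Q* ≈ 563 widgets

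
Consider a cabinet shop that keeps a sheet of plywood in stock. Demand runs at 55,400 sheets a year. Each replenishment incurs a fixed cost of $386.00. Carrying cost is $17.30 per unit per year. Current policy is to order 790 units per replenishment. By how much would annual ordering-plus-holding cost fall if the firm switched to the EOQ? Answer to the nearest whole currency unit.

EOQ = √(2DS/H) = √(2 × 55,400 × 386 / 17.3) ≈ 1572.32.
Cost at Q* = (D/Q*)S + (Q*/2)H = √(2DSH) ≈ $27,201.11.
Cost at Q = 790: (55,400/790)×386 + (790/2)×17.3 = $27,068.86 + $6,833.50 = $33,902.36.
Excess = $33,902.36 − $27,201.11 = $6,701.25.

Extra cost ≈ $6,701 per year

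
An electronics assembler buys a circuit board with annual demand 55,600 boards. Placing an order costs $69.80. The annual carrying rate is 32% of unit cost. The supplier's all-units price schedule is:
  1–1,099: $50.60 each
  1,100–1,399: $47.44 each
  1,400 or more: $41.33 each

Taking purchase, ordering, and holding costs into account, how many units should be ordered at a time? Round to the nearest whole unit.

Q* ≈ 1,400 boards

Holding cost per unit per year at price C is H = 0.32·C.
Candidates are each tier's EOQ (if it falls in that tier) and each price-break quantity.
EOQ at $50.60 = 692.4 (feasible in tier 1): TC = 55,600×$50.60 + (55,600/692.4)×69.8 + (692.4/2)×0.32×$50.60 = $2,824,570.64.
EOQ at $47.44 = 715.0 < 1100, so use break Q=1100: TC = 55,600×$47.44 + (55,600/1100.0)×69.8 + (1100.0/2)×0.32×$47.44 = $2,649,541.51.
EOQ at $41.33 = 766.1 < 1400, so use break Q=1400: TC = 55,600×$41.33 + (55,600/1400.0)×69.8 + (1400.0/2)×0.32×$41.33 = $2,309,977.98.
Lowest total cost is $2,309,977.98 at Q = 1400.0.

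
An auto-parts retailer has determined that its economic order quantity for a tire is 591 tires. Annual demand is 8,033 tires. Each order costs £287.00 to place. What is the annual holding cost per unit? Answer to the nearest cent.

Invert the EOQ relation Q*² = 2DS/H.
From Q* = √(2DS/H): H = 2DS / Q*² = 2 × 8,033 × 287 / 591² = 13.2012.

H ≈ £13.20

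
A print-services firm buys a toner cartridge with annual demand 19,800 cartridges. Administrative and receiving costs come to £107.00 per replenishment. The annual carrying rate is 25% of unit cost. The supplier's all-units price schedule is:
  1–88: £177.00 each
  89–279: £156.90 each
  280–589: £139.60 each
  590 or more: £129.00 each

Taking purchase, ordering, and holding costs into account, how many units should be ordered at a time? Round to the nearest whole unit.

Q* ≈ 590 cartridges

Holding cost per unit per year at price C is H = 0.25·C.
Evaluate total cost at each tier's feasible EOQ or, if the EOQ is below the tier, at the tier's minimum quantity.
Tier 1 (£177.00): EOQ = 309.4 exceeds tier's upper bound 88, so this tier is dominated.
Tier 2 (£156.90): EOQ = 328.7 exceeds tier's upper bound 279, so this tier is dominated.
EOQ at £139.60 = 348.4 (feasible in tier 3): TC = 19,800×£139.60 + (19,800/348.4)×107 + (348.4/2)×0.25×£139.60 = £2,776,240.52.
EOQ at £129.00 = 362.5 < 590, so use break Q=590: TC = 19,800×£129.00 + (19,800/590.0)×107 + (590.0/2)×0.25×£129.00 = £2,567,304.60.
Lowest total cost is £2,567,304.60 at Q = 590.0.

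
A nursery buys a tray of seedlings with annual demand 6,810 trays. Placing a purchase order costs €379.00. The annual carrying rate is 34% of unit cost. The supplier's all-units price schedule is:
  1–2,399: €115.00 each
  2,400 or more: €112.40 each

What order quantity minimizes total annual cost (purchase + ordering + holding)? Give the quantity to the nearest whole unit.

Holding cost per unit per year at price C is H = 0.34·C.
Evaluate total cost at each tier's feasible EOQ or, if the EOQ is below the tier, at the tier's minimum quantity.
EOQ at €115.00 = 363.3 (feasible in tier 1): TC = 6,810×€115.00 + (6,810/363.3)×379 + (363.3/2)×0.34×€115.00 = €797,356.81.
EOQ at €112.40 = 367.5 < 2400, so use break Q=2400: TC = 6,810×€112.40 + (6,810/2400.0)×379 + (2400.0/2)×0.34×€112.40 = €812,378.61.
Lowest total cost is €797,356.81 at Q = 363.3.

Q* ≈ 363 trays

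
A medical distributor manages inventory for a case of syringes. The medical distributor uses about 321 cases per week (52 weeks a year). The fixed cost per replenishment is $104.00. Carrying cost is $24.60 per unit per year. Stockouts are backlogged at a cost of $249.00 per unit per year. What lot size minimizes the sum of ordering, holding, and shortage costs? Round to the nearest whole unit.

Q* ≈ 394 cases

Annual demand D = 321 × 52 = 16,692.
With planned backorders, Q* = √(2DS/H) · √((H+B)/B).
√(2DS/H) = √(2 × 16,692 × 104 / 24.6) = 375.680.
√((H+B)/B) = √((24.6+249)/249) = 1.0482.
Q* ≈ 393.801.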